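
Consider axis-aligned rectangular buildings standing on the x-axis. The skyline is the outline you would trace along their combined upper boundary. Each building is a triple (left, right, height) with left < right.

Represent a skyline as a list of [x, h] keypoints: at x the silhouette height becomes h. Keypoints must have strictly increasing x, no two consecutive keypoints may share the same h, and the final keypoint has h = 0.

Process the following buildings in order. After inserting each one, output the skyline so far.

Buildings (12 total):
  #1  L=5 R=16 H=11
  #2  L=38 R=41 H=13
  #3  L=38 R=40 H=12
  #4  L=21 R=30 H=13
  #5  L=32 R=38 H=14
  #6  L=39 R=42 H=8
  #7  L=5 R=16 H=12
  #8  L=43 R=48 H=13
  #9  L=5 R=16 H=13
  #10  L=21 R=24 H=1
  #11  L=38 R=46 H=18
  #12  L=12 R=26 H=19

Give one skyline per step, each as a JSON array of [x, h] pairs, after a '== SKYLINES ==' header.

== SKYLINES ==
[[5,11],[16,0]]
[[5,11],[16,0],[38,13],[41,0]]
[[5,11],[16,0],[38,13],[41,0]]
[[5,11],[16,0],[21,13],[30,0],[38,13],[41,0]]
[[5,11],[16,0],[21,13],[30,0],[32,14],[38,13],[41,0]]
[[5,11],[16,0],[21,13],[30,0],[32,14],[38,13],[41,8],[42,0]]
[[5,12],[16,0],[21,13],[30,0],[32,14],[38,13],[41,8],[42,0]]
[[5,12],[16,0],[21,13],[30,0],[32,14],[38,13],[41,8],[42,0],[43,13],[48,0]]
[[5,13],[16,0],[21,13],[30,0],[32,14],[38,13],[41,8],[42,0],[43,13],[48,0]]
[[5,13],[16,0],[21,13],[30,0],[32,14],[38,13],[41,8],[42,0],[43,13],[48,0]]
[[5,13],[16,0],[21,13],[30,0],[32,14],[38,18],[46,13],[48,0]]
[[5,13],[12,19],[26,13],[30,0],[32,14],[38,18],[46,13],[48,0]]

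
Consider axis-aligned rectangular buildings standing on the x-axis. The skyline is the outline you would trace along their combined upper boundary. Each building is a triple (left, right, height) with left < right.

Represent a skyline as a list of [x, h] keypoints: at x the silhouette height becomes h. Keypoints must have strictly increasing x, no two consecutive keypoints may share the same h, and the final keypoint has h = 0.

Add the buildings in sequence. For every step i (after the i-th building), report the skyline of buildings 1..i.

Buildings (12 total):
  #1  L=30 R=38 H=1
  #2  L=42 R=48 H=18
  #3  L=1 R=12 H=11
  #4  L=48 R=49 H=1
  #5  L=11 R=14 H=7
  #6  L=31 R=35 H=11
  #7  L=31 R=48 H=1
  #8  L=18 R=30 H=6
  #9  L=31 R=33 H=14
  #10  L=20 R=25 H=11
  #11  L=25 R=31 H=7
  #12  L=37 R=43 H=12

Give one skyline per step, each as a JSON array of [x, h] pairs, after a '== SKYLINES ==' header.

== SKYLINES ==
[[30,1],[38,0]]
[[30,1],[38,0],[42,18],[48,0]]
[[1,11],[12,0],[30,1],[38,0],[42,18],[48,0]]
[[1,11],[12,0],[30,1],[38,0],[42,18],[48,1],[49,0]]
[[1,11],[12,7],[14,0],[30,1],[38,0],[42,18],[48,1],[49,0]]
[[1,11],[12,7],[14,0],[30,1],[31,11],[35,1],[38,0],[42,18],[48,1],[49,0]]
[[1,11],[12,7],[14,0],[30,1],[31,11],[35,1],[42,18],[48,1],[49,0]]
[[1,11],[12,7],[14,0],[18,6],[30,1],[31,11],[35,1],[42,18],[48,1],[49,0]]
[[1,11],[12,7],[14,0],[18,6],[30,1],[31,14],[33,11],[35,1],[42,18],[48,1],[49,0]]
[[1,11],[12,7],[14,0],[18,6],[20,11],[25,6],[30,1],[31,14],[33,11],[35,1],[42,18],[48,1],[49,0]]
[[1,11],[12,7],[14,0],[18,6],[20,11],[25,7],[31,14],[33,11],[35,1],[42,18],[48,1],[49,0]]
[[1,11],[12,7],[14,0],[18,6],[20,11],[25,7],[31,14],[33,11],[35,1],[37,12],[42,18],[48,1],[49,0]]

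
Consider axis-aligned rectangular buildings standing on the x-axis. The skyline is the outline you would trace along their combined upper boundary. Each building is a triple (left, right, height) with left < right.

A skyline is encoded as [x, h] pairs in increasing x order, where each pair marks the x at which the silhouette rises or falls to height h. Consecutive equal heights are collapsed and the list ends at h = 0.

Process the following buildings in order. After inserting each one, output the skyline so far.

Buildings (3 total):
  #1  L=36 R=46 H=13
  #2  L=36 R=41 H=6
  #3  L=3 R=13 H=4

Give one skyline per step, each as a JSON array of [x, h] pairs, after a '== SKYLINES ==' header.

== SKYLINES ==
[[36,13],[46,0]]
[[36,13],[46,0]]
[[3,4],[13,0],[36,13],[46,0]]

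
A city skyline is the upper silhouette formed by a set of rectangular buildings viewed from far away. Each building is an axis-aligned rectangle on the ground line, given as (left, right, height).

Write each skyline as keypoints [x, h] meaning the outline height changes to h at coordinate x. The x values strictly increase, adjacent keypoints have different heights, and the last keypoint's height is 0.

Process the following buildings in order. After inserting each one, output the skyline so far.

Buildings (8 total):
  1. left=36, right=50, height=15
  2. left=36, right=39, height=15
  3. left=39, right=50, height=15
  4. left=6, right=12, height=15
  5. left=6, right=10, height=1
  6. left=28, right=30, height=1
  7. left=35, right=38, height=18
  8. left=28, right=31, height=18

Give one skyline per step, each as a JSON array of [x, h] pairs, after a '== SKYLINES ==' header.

== SKYLINES ==
[[36,15],[50,0]]
[[36,15],[50,0]]
[[36,15],[50,0]]
[[6,15],[12,0],[36,15],[50,0]]
[[6,15],[12,0],[36,15],[50,0]]
[[6,15],[12,0],[28,1],[30,0],[36,15],[50,0]]
[[6,15],[12,0],[28,1],[30,0],[35,18],[38,15],[50,0]]
[[6,15],[12,0],[28,18],[31,0],[35,18],[38,15],[50,0]]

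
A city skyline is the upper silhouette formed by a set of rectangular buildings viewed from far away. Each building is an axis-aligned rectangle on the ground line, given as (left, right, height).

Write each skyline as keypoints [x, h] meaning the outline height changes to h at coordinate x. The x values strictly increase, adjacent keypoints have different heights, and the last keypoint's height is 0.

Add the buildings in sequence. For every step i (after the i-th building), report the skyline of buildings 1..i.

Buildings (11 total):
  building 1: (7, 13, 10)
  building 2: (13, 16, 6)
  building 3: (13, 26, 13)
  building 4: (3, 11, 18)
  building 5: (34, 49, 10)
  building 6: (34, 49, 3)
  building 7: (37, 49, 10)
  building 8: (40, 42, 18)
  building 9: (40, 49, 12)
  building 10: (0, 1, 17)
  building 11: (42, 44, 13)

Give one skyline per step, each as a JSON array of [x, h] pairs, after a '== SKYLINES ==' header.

== SKYLINES ==
[[7,10],[13,0]]
[[7,10],[13,6],[16,0]]
[[7,10],[13,13],[26,0]]
[[3,18],[11,10],[13,13],[26,0]]
[[3,18],[11,10],[13,13],[26,0],[34,10],[49,0]]
[[3,18],[11,10],[13,13],[26,0],[34,10],[49,0]]
[[3,18],[11,10],[13,13],[26,0],[34,10],[49,0]]
[[3,18],[11,10],[13,13],[26,0],[34,10],[40,18],[42,10],[49,0]]
[[3,18],[11,10],[13,13],[26,0],[34,10],[40,18],[42,12],[49,0]]
[[0,17],[1,0],[3,18],[11,10],[13,13],[26,0],[34,10],[40,18],[42,12],[49,0]]
[[0,17],[1,0],[3,18],[11,10],[13,13],[26,0],[34,10],[40,18],[42,13],[44,12],[49,0]]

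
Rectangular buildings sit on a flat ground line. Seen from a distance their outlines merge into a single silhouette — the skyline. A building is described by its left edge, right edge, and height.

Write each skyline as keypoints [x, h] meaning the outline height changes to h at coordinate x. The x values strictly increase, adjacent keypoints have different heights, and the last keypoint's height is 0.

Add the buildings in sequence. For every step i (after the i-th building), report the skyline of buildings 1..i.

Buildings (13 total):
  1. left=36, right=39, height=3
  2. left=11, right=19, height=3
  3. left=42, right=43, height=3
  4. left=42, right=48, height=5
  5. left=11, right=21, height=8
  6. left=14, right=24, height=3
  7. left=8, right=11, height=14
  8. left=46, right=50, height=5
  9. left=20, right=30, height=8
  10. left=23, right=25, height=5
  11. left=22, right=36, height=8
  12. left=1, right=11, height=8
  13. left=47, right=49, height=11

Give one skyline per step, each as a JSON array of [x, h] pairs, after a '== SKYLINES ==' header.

== SKYLINES ==
[[36,3],[39,0]]
[[11,3],[19,0],[36,3],[39,0]]
[[11,3],[19,0],[36,3],[39,0],[42,3],[43,0]]
[[11,3],[19,0],[36,3],[39,0],[42,5],[48,0]]
[[11,8],[21,0],[36,3],[39,0],[42,5],[48,0]]
[[11,8],[21,3],[24,0],[36,3],[39,0],[42,5],[48,0]]
[[8,14],[11,8],[21,3],[24,0],[36,3],[39,0],[42,5],[48,0]]
[[8,14],[11,8],[21,3],[24,0],[36,3],[39,0],[42,5],[50,0]]
[[8,14],[11,8],[30,0],[36,3],[39,0],[42,5],[50,0]]
[[8,14],[11,8],[30,0],[36,3],[39,0],[42,5],[50,0]]
[[8,14],[11,8],[36,3],[39,0],[42,5],[50,0]]
[[1,8],[8,14],[11,8],[36,3],[39,0],[42,5],[50,0]]
[[1,8],[8,14],[11,8],[36,3],[39,0],[42,5],[47,11],[49,5],[50,0]]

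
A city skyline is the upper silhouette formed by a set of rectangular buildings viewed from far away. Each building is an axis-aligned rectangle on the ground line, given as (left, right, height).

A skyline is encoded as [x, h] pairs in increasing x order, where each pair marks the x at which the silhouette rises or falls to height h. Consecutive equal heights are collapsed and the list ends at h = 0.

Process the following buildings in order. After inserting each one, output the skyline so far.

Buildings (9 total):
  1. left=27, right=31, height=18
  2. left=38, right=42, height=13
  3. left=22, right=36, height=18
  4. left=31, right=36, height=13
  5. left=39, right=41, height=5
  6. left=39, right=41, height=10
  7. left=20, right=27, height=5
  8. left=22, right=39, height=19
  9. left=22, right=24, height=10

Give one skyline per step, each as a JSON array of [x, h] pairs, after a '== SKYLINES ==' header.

== SKYLINES ==
[[27,18],[31,0]]
[[27,18],[31,0],[38,13],[42,0]]
[[22,18],[36,0],[38,13],[42,0]]
[[22,18],[36,0],[38,13],[42,0]]
[[22,18],[36,0],[38,13],[42,0]]
[[22,18],[36,0],[38,13],[42,0]]
[[20,5],[22,18],[36,0],[38,13],[42,0]]
[[20,5],[22,19],[39,13],[42,0]]
[[20,5],[22,19],[39,13],[42,0]]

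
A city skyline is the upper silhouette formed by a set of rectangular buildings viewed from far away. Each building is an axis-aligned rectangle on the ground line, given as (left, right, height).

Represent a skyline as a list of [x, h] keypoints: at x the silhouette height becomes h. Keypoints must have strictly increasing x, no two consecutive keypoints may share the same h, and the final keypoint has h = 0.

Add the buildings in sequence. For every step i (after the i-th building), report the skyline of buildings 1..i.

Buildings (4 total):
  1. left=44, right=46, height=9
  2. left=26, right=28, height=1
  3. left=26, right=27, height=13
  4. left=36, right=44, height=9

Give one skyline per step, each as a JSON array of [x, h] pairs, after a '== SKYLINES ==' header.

== SKYLINES ==
[[44,9],[46,0]]
[[26,1],[28,0],[44,9],[46,0]]
[[26,13],[27,1],[28,0],[44,9],[46,0]]
[[26,13],[27,1],[28,0],[36,9],[46,0]]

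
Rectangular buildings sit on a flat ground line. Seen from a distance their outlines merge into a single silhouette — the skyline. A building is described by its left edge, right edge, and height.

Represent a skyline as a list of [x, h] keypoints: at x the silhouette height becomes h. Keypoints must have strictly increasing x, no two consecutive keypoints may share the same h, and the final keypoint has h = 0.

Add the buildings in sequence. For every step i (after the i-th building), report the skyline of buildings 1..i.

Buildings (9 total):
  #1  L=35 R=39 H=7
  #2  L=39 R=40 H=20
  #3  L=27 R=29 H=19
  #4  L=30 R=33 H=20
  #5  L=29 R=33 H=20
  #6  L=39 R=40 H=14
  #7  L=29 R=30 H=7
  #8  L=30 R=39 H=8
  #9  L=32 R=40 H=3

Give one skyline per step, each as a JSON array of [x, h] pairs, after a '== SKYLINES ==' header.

== SKYLINES ==
[[35,7],[39,0]]
[[35,7],[39,20],[40,0]]
[[27,19],[29,0],[35,7],[39,20],[40,0]]
[[27,19],[29,0],[30,20],[33,0],[35,7],[39,20],[40,0]]
[[27,19],[29,20],[33,0],[35,7],[39,20],[40,0]]
[[27,19],[29,20],[33,0],[35,7],[39,20],[40,0]]
[[27,19],[29,20],[33,0],[35,7],[39,20],[40,0]]
[[27,19],[29,20],[33,8],[39,20],[40,0]]
[[27,19],[29,20],[33,8],[39,20],[40,0]]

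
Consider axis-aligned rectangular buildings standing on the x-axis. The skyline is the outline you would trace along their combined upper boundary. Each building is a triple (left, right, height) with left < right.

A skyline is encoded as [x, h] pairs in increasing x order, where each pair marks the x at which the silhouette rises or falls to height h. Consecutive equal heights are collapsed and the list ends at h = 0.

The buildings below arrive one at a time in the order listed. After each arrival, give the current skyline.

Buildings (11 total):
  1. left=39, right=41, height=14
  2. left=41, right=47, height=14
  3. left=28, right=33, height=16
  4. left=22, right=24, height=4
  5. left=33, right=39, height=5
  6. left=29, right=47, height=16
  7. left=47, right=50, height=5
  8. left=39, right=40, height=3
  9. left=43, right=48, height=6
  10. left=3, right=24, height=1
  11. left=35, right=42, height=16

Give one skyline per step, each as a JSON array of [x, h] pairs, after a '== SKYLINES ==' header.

== SKYLINES ==
[[39,14],[41,0]]
[[39,14],[47,0]]
[[28,16],[33,0],[39,14],[47,0]]
[[22,4],[24,0],[28,16],[33,0],[39,14],[47,0]]
[[22,4],[24,0],[28,16],[33,5],[39,14],[47,0]]
[[22,4],[24,0],[28,16],[47,0]]
[[22,4],[24,0],[28,16],[47,5],[50,0]]
[[22,4],[24,0],[28,16],[47,5],[50,0]]
[[22,4],[24,0],[28,16],[47,6],[48,5],[50,0]]
[[3,1],[22,4],[24,0],[28,16],[47,6],[48,5],[50,0]]
[[3,1],[22,4],[24,0],[28,16],[47,6],[48,5],[50,0]]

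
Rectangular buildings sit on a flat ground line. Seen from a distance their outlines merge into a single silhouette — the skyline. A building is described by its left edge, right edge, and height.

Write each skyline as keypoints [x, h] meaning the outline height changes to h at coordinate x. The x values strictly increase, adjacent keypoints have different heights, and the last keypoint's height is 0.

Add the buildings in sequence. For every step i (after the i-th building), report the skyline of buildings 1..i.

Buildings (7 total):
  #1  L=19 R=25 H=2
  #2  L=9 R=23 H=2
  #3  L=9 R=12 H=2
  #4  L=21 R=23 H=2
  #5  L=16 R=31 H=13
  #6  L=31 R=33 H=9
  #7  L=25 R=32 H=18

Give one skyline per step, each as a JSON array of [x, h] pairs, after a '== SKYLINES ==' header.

== SKYLINES ==
[[19,2],[25,0]]
[[9,2],[25,0]]
[[9,2],[25,0]]
[[9,2],[25,0]]
[[9,2],[16,13],[31,0]]
[[9,2],[16,13],[31,9],[33,0]]
[[9,2],[16,13],[25,18],[32,9],[33,0]]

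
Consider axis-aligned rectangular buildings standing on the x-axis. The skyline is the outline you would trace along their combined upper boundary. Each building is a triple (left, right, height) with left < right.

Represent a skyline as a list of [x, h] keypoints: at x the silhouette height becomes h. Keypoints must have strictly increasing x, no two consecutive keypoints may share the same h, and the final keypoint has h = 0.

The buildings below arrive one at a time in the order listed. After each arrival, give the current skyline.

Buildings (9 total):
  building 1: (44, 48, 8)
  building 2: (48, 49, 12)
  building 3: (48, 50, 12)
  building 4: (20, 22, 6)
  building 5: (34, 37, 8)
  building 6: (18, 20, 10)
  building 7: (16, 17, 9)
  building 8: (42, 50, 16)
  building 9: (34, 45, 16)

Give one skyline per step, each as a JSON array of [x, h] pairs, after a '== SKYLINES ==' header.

== SKYLINES ==
[[44,8],[48,0]]
[[44,8],[48,12],[49,0]]
[[44,8],[48,12],[50,0]]
[[20,6],[22,0],[44,8],[48,12],[50,0]]
[[20,6],[22,0],[34,8],[37,0],[44,8],[48,12],[50,0]]
[[18,10],[20,6],[22,0],[34,8],[37,0],[44,8],[48,12],[50,0]]
[[16,9],[17,0],[18,10],[20,6],[22,0],[34,8],[37,0],[44,8],[48,12],[50,0]]
[[16,9],[17,0],[18,10],[20,6],[22,0],[34,8],[37,0],[42,16],[50,0]]
[[16,9],[17,0],[18,10],[20,6],[22,0],[34,16],[50,0]]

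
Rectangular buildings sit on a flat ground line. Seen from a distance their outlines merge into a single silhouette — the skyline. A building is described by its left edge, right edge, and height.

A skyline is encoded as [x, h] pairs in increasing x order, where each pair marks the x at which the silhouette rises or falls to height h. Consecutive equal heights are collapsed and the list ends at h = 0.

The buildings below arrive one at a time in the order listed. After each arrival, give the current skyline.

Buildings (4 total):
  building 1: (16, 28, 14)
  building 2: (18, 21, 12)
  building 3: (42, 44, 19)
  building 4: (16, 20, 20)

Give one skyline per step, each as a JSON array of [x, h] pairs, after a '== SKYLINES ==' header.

== SKYLINES ==
[[16,14],[28,0]]
[[16,14],[28,0]]
[[16,14],[28,0],[42,19],[44,0]]
[[16,20],[20,14],[28,0],[42,19],[44,0]]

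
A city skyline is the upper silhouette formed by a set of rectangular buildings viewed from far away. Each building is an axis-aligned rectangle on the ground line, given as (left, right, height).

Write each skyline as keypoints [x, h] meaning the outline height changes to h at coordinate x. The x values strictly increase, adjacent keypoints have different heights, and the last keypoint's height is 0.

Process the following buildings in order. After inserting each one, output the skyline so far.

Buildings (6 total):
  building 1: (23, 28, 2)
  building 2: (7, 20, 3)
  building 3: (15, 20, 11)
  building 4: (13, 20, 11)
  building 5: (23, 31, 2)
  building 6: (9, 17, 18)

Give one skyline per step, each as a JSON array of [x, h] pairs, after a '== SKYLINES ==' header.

== SKYLINES ==
[[23,2],[28,0]]
[[7,3],[20,0],[23,2],[28,0]]
[[7,3],[15,11],[20,0],[23,2],[28,0]]
[[7,3],[13,11],[20,0],[23,2],[28,0]]
[[7,3],[13,11],[20,0],[23,2],[31,0]]
[[7,3],[9,18],[17,11],[20,0],[23,2],[31,0]]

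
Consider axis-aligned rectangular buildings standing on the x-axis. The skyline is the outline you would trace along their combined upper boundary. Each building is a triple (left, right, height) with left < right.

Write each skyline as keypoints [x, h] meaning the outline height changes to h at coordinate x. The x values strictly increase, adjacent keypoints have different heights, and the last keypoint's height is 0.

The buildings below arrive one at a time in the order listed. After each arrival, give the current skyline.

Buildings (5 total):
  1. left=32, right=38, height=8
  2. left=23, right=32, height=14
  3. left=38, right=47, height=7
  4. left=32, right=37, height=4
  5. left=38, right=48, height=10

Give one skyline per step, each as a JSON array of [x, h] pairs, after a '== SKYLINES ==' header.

== SKYLINES ==
[[32,8],[38,0]]
[[23,14],[32,8],[38,0]]
[[23,14],[32,8],[38,7],[47,0]]
[[23,14],[32,8],[38,7],[47,0]]
[[23,14],[32,8],[38,10],[48,0]]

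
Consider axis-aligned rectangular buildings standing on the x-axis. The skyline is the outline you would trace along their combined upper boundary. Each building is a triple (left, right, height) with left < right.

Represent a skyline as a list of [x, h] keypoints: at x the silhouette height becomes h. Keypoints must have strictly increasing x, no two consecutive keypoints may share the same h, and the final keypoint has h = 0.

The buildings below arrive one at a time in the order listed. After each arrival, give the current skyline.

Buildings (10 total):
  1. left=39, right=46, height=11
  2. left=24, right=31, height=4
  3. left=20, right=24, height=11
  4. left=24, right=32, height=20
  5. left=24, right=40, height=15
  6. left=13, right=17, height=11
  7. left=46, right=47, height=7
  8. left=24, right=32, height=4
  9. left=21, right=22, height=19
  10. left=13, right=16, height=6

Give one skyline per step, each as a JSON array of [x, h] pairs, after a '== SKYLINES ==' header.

== SKYLINES ==
[[39,11],[46,0]]
[[24,4],[31,0],[39,11],[46,0]]
[[20,11],[24,4],[31,0],[39,11],[46,0]]
[[20,11],[24,20],[32,0],[39,11],[46,0]]
[[20,11],[24,20],[32,15],[40,11],[46,0]]
[[13,11],[17,0],[20,11],[24,20],[32,15],[40,11],[46,0]]
[[13,11],[17,0],[20,11],[24,20],[32,15],[40,11],[46,7],[47,0]]
[[13,11],[17,0],[20,11],[24,20],[32,15],[40,11],[46,7],[47,0]]
[[13,11],[17,0],[20,11],[21,19],[22,11],[24,20],[32,15],[40,11],[46,7],[47,0]]
[[13,11],[17,0],[20,11],[21,19],[22,11],[24,20],[32,15],[40,11],[46,7],[47,0]]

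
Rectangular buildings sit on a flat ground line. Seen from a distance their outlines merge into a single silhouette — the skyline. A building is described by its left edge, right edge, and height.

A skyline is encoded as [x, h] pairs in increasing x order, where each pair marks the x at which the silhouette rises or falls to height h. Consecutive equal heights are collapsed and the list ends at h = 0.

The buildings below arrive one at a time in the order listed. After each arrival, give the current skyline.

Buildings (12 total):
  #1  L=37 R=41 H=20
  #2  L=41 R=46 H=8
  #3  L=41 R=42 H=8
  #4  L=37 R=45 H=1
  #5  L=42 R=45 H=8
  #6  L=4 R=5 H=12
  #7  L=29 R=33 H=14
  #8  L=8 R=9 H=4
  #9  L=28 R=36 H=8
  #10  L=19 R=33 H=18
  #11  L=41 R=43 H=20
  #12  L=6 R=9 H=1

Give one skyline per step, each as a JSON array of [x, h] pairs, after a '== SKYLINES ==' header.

== SKYLINES ==
[[37,20],[41,0]]
[[37,20],[41,8],[46,0]]
[[37,20],[41,8],[46,0]]
[[37,20],[41,8],[46,0]]
[[37,20],[41,8],[46,0]]
[[4,12],[5,0],[37,20],[41,8],[46,0]]
[[4,12],[5,0],[29,14],[33,0],[37,20],[41,8],[46,0]]
[[4,12],[5,0],[8,4],[9,0],[29,14],[33,0],[37,20],[41,8],[46,0]]
[[4,12],[5,0],[8,4],[9,0],[28,8],[29,14],[33,8],[36,0],[37,20],[41,8],[46,0]]
[[4,12],[5,0],[8,4],[9,0],[19,18],[33,8],[36,0],[37,20],[41,8],[46,0]]
[[4,12],[5,0],[8,4],[9,0],[19,18],[33,8],[36,0],[37,20],[43,8],[46,0]]
[[4,12],[5,0],[6,1],[8,4],[9,0],[19,18],[33,8],[36,0],[37,20],[43,8],[46,0]]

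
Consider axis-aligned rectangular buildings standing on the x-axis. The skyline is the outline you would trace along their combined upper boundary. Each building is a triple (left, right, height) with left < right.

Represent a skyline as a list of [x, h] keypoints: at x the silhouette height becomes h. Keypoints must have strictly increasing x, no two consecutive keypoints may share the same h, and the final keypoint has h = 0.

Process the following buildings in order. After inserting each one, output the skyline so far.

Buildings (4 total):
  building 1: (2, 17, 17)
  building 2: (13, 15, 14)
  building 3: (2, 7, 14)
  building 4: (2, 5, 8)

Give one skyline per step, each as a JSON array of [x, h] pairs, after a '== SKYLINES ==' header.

== SKYLINES ==
[[2,17],[17,0]]
[[2,17],[17,0]]
[[2,17],[17,0]]
[[2,17],[17,0]]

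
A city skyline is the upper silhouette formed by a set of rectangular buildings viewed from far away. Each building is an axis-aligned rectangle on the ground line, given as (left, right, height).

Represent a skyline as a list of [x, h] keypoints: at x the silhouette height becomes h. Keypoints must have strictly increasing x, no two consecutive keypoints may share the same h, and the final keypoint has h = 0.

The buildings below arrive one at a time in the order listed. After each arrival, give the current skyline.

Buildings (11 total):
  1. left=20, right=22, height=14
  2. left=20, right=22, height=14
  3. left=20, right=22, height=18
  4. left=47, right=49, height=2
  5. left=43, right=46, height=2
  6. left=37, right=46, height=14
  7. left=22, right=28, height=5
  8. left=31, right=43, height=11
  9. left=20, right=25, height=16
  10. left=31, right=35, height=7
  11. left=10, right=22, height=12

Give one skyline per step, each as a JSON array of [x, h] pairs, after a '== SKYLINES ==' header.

== SKYLINES ==
[[20,14],[22,0]]
[[20,14],[22,0]]
[[20,18],[22,0]]
[[20,18],[22,0],[47,2],[49,0]]
[[20,18],[22,0],[43,2],[46,0],[47,2],[49,0]]
[[20,18],[22,0],[37,14],[46,0],[47,2],[49,0]]
[[20,18],[22,5],[28,0],[37,14],[46,0],[47,2],[49,0]]
[[20,18],[22,5],[28,0],[31,11],[37,14],[46,0],[47,2],[49,0]]
[[20,18],[22,16],[25,5],[28,0],[31,11],[37,14],[46,0],[47,2],[49,0]]
[[20,18],[22,16],[25,5],[28,0],[31,11],[37,14],[46,0],[47,2],[49,0]]
[[10,12],[20,18],[22,16],[25,5],[28,0],[31,11],[37,14],[46,0],[47,2],[49,0]]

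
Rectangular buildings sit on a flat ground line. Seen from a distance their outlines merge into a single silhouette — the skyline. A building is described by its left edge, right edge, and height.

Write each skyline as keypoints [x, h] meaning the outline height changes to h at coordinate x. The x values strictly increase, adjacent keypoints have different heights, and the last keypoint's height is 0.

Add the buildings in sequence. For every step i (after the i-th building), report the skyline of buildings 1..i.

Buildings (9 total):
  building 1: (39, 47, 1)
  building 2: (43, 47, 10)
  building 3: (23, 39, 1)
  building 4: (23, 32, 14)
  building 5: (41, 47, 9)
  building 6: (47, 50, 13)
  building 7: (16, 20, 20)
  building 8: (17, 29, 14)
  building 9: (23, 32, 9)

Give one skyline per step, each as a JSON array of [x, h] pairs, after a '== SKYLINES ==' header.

== SKYLINES ==
[[39,1],[47,0]]
[[39,1],[43,10],[47,0]]
[[23,1],[43,10],[47,0]]
[[23,14],[32,1],[43,10],[47,0]]
[[23,14],[32,1],[41,9],[43,10],[47,0]]
[[23,14],[32,1],[41,9],[43,10],[47,13],[50,0]]
[[16,20],[20,0],[23,14],[32,1],[41,9],[43,10],[47,13],[50,0]]
[[16,20],[20,14],[32,1],[41,9],[43,10],[47,13],[50,0]]
[[16,20],[20,14],[32,1],[41,9],[43,10],[47,13],[50,0]]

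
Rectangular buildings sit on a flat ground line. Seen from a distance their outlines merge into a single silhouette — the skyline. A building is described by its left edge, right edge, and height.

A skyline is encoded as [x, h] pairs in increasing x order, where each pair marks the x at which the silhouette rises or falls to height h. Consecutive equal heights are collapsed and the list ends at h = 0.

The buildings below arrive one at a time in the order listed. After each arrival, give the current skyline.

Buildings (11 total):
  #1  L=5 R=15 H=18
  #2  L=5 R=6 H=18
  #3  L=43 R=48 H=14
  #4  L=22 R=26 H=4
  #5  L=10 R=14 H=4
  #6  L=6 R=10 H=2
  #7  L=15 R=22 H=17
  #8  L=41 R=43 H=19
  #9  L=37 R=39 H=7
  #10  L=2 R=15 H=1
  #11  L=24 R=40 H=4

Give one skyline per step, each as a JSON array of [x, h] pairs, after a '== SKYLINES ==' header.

== SKYLINES ==
[[5,18],[15,0]]
[[5,18],[15,0]]
[[5,18],[15,0],[43,14],[48,0]]
[[5,18],[15,0],[22,4],[26,0],[43,14],[48,0]]
[[5,18],[15,0],[22,4],[26,0],[43,14],[48,0]]
[[5,18],[15,0],[22,4],[26,0],[43,14],[48,0]]
[[5,18],[15,17],[22,4],[26,0],[43,14],[48,0]]
[[5,18],[15,17],[22,4],[26,0],[41,19],[43,14],[48,0]]
[[5,18],[15,17],[22,4],[26,0],[37,7],[39,0],[41,19],[43,14],[48,0]]
[[2,1],[5,18],[15,17],[22,4],[26,0],[37,7],[39,0],[41,19],[43,14],[48,0]]
[[2,1],[5,18],[15,17],[22,4],[37,7],[39,4],[40,0],[41,19],[43,14],[48,0]]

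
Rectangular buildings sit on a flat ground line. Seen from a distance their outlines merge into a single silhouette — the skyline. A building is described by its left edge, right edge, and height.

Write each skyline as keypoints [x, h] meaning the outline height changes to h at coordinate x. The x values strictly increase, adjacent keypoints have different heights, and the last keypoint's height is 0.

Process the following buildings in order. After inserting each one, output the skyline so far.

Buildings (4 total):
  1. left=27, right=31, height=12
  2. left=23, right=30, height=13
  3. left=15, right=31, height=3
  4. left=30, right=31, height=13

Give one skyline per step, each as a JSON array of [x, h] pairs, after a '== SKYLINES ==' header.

== SKYLINES ==
[[27,12],[31,0]]
[[23,13],[30,12],[31,0]]
[[15,3],[23,13],[30,12],[31,0]]
[[15,3],[23,13],[31,0]]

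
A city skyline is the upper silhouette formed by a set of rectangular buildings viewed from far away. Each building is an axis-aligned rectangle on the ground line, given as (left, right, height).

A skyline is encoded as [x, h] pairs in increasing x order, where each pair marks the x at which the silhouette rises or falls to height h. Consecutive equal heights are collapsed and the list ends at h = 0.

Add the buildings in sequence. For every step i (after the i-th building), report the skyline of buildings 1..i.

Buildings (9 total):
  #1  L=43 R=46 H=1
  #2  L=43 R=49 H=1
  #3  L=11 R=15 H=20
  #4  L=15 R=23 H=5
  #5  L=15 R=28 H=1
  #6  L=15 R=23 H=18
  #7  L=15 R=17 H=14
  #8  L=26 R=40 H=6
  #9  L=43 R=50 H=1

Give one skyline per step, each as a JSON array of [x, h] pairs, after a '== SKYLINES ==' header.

== SKYLINES ==
[[43,1],[46,0]]
[[43,1],[49,0]]
[[11,20],[15,0],[43,1],[49,0]]
[[11,20],[15,5],[23,0],[43,1],[49,0]]
[[11,20],[15,5],[23,1],[28,0],[43,1],[49,0]]
[[11,20],[15,18],[23,1],[28,0],[43,1],[49,0]]
[[11,20],[15,18],[23,1],[28,0],[43,1],[49,0]]
[[11,20],[15,18],[23,1],[26,6],[40,0],[43,1],[49,0]]
[[11,20],[15,18],[23,1],[26,6],[40,0],[43,1],[50,0]]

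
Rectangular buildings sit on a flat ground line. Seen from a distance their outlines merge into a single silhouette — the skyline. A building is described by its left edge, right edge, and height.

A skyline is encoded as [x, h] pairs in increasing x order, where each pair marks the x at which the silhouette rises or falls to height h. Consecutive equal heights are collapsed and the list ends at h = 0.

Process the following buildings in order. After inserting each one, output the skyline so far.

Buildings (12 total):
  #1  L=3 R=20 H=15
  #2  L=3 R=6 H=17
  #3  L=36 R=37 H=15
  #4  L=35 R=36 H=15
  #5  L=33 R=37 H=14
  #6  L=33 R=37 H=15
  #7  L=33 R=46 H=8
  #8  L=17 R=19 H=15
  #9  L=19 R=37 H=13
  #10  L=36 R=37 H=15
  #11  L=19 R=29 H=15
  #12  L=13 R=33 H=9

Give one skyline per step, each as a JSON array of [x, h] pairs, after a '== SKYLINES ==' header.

== SKYLINES ==
[[3,15],[20,0]]
[[3,17],[6,15],[20,0]]
[[3,17],[6,15],[20,0],[36,15],[37,0]]
[[3,17],[6,15],[20,0],[35,15],[37,0]]
[[3,17],[6,15],[20,0],[33,14],[35,15],[37,0]]
[[3,17],[6,15],[20,0],[33,15],[37,0]]
[[3,17],[6,15],[20,0],[33,15],[37,8],[46,0]]
[[3,17],[6,15],[20,0],[33,15],[37,8],[46,0]]
[[3,17],[6,15],[20,13],[33,15],[37,8],[46,0]]
[[3,17],[6,15],[20,13],[33,15],[37,8],[46,0]]
[[3,17],[6,15],[29,13],[33,15],[37,8],[46,0]]
[[3,17],[6,15],[29,13],[33,15],[37,8],[46,0]]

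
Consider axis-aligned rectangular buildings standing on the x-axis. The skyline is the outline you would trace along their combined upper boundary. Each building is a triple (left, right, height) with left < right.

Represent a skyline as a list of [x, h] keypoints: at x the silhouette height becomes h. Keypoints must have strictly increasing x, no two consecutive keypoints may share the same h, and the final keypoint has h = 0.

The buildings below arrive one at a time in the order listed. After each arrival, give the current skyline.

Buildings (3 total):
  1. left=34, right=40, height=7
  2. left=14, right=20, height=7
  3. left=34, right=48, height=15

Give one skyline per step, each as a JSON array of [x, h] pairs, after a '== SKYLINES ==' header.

== SKYLINES ==
[[34,7],[40,0]]
[[14,7],[20,0],[34,7],[40,0]]
[[14,7],[20,0],[34,15],[48,0]]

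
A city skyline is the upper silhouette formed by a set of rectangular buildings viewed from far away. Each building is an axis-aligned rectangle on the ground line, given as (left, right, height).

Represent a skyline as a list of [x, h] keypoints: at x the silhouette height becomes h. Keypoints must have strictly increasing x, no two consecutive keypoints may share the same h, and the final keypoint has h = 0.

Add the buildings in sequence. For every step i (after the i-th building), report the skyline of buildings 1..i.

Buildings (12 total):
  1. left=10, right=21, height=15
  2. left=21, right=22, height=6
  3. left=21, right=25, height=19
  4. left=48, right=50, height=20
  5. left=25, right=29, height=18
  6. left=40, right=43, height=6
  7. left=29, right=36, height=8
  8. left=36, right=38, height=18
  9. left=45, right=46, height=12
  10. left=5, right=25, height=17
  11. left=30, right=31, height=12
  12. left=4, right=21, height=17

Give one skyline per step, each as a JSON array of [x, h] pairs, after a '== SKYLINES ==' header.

== SKYLINES ==
[[10,15],[21,0]]
[[10,15],[21,6],[22,0]]
[[10,15],[21,19],[25,0]]
[[10,15],[21,19],[25,0],[48,20],[50,0]]
[[10,15],[21,19],[25,18],[29,0],[48,20],[50,0]]
[[10,15],[21,19],[25,18],[29,0],[40,6],[43,0],[48,20],[50,0]]
[[10,15],[21,19],[25,18],[29,8],[36,0],[40,6],[43,0],[48,20],[50,0]]
[[10,15],[21,19],[25,18],[29,8],[36,18],[38,0],[40,6],[43,0],[48,20],[50,0]]
[[10,15],[21,19],[25,18],[29,8],[36,18],[38,0],[40,6],[43,0],[45,12],[46,0],[48,20],[50,0]]
[[5,17],[21,19],[25,18],[29,8],[36,18],[38,0],[40,6],[43,0],[45,12],[46,0],[48,20],[50,0]]
[[5,17],[21,19],[25,18],[29,8],[30,12],[31,8],[36,18],[38,0],[40,6],[43,0],[45,12],[46,0],[48,20],[50,0]]
[[4,17],[21,19],[25,18],[29,8],[30,12],[31,8],[36,18],[38,0],[40,6],[43,0],[45,12],[46,0],[48,20],[50,0]]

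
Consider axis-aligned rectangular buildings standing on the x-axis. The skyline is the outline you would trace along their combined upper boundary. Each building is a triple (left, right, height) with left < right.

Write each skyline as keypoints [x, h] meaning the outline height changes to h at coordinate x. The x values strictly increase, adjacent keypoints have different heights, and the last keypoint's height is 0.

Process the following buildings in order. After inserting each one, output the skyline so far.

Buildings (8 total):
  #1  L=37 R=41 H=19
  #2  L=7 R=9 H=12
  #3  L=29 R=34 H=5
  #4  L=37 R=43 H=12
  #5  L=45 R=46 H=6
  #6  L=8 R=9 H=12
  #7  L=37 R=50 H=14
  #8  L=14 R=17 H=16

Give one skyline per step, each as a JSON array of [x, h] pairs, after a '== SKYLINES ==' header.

== SKYLINES ==
[[37,19],[41,0]]
[[7,12],[9,0],[37,19],[41,0]]
[[7,12],[9,0],[29,5],[34,0],[37,19],[41,0]]
[[7,12],[9,0],[29,5],[34,0],[37,19],[41,12],[43,0]]
[[7,12],[9,0],[29,5],[34,0],[37,19],[41,12],[43,0],[45,6],[46,0]]
[[7,12],[9,0],[29,5],[34,0],[37,19],[41,12],[43,0],[45,6],[46,0]]
[[7,12],[9,0],[29,5],[34,0],[37,19],[41,14],[50,0]]
[[7,12],[9,0],[14,16],[17,0],[29,5],[34,0],[37,19],[41,14],[50,0]]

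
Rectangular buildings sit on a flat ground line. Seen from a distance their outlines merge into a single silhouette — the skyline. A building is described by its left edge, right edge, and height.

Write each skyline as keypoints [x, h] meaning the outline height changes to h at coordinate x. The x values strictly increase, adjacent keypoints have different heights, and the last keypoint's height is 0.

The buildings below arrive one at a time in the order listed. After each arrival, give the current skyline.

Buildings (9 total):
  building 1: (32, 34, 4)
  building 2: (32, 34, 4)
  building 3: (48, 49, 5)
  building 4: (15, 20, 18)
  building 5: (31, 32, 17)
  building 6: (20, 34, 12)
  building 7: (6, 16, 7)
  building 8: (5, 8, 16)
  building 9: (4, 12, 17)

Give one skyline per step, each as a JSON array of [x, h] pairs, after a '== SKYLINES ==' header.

== SKYLINES ==
[[32,4],[34,0]]
[[32,4],[34,0]]
[[32,4],[34,0],[48,5],[49,0]]
[[15,18],[20,0],[32,4],[34,0],[48,5],[49,0]]
[[15,18],[20,0],[31,17],[32,4],[34,0],[48,5],[49,0]]
[[15,18],[20,12],[31,17],[32,12],[34,0],[48,5],[49,0]]
[[6,7],[15,18],[20,12],[31,17],[32,12],[34,0],[48,5],[49,0]]
[[5,16],[8,7],[15,18],[20,12],[31,17],[32,12],[34,0],[48,5],[49,0]]
[[4,17],[12,7],[15,18],[20,12],[31,17],[32,12],[34,0],[48,5],[49,0]]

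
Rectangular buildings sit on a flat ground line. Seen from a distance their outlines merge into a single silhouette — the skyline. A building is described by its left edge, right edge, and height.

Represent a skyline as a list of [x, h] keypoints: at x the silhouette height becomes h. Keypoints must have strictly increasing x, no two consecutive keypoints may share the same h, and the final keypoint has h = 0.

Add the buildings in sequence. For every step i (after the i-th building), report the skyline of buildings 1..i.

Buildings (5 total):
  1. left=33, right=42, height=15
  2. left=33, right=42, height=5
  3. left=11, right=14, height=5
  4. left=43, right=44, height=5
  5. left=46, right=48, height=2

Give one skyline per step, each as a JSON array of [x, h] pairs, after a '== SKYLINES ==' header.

== SKYLINES ==
[[33,15],[42,0]]
[[33,15],[42,0]]
[[11,5],[14,0],[33,15],[42,0]]
[[11,5],[14,0],[33,15],[42,0],[43,5],[44,0]]
[[11,5],[14,0],[33,15],[42,0],[43,5],[44,0],[46,2],[48,0]]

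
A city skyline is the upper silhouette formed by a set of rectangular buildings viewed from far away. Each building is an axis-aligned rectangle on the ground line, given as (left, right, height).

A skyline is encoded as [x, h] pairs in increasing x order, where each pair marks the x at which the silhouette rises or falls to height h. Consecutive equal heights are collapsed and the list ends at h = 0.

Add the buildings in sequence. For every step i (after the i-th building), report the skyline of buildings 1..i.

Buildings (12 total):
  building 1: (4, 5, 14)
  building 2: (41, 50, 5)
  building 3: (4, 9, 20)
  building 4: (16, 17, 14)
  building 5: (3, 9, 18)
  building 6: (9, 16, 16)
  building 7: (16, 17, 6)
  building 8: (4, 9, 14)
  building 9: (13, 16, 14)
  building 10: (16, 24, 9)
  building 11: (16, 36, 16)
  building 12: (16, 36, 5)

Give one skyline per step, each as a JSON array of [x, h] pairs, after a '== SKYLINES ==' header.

== SKYLINES ==
[[4,14],[5,0]]
[[4,14],[5,0],[41,5],[50,0]]
[[4,20],[9,0],[41,5],[50,0]]
[[4,20],[9,0],[16,14],[17,0],[41,5],[50,0]]
[[3,18],[4,20],[9,0],[16,14],[17,0],[41,5],[50,0]]
[[3,18],[4,20],[9,16],[16,14],[17,0],[41,5],[50,0]]
[[3,18],[4,20],[9,16],[16,14],[17,0],[41,5],[50,0]]
[[3,18],[4,20],[9,16],[16,14],[17,0],[41,5],[50,0]]
[[3,18],[4,20],[9,16],[16,14],[17,0],[41,5],[50,0]]
[[3,18],[4,20],[9,16],[16,14],[17,9],[24,0],[41,5],[50,0]]
[[3,18],[4,20],[9,16],[36,0],[41,5],[50,0]]
[[3,18],[4,20],[9,16],[36,0],[41,5],[50,0]]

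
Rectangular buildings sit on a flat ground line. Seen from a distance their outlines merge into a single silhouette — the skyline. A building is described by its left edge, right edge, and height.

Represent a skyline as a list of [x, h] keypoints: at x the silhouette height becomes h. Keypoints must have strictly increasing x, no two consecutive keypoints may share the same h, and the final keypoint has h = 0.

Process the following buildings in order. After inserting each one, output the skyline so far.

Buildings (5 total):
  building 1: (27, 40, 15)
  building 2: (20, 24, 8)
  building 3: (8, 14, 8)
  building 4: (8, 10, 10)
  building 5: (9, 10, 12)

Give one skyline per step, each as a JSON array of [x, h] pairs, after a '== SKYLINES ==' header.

== SKYLINES ==
[[27,15],[40,0]]
[[20,8],[24,0],[27,15],[40,0]]
[[8,8],[14,0],[20,8],[24,0],[27,15],[40,0]]
[[8,10],[10,8],[14,0],[20,8],[24,0],[27,15],[40,0]]
[[8,10],[9,12],[10,8],[14,0],[20,8],[24,0],[27,15],[40,0]]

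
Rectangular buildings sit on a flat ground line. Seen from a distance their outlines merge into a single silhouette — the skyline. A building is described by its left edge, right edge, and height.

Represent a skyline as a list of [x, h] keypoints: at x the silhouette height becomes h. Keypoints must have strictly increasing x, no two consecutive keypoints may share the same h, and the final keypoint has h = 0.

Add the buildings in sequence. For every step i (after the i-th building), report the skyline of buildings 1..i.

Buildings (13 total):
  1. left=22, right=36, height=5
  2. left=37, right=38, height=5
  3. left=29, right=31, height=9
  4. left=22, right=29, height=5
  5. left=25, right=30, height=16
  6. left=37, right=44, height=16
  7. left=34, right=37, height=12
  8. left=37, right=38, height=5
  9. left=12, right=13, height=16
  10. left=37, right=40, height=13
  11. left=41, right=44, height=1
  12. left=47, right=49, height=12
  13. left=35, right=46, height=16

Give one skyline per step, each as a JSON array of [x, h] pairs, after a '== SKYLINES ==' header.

== SKYLINES ==
[[22,5],[36,0]]
[[22,5],[36,0],[37,5],[38,0]]
[[22,5],[29,9],[31,5],[36,0],[37,5],[38,0]]
[[22,5],[29,9],[31,5],[36,0],[37,5],[38,0]]
[[22,5],[25,16],[30,9],[31,5],[36,0],[37,5],[38,0]]
[[22,5],[25,16],[30,9],[31,5],[36,0],[37,16],[44,0]]
[[22,5],[25,16],[30,9],[31,5],[34,12],[37,16],[44,0]]
[[22,5],[25,16],[30,9],[31,5],[34,12],[37,16],[44,0]]
[[12,16],[13,0],[22,5],[25,16],[30,9],[31,5],[34,12],[37,16],[44,0]]
[[12,16],[13,0],[22,5],[25,16],[30,9],[31,5],[34,12],[37,16],[44,0]]
[[12,16],[13,0],[22,5],[25,16],[30,9],[31,5],[34,12],[37,16],[44,0]]
[[12,16],[13,0],[22,5],[25,16],[30,9],[31,5],[34,12],[37,16],[44,0],[47,12],[49,0]]
[[12,16],[13,0],[22,5],[25,16],[30,9],[31,5],[34,12],[35,16],[46,0],[47,12],[49,0]]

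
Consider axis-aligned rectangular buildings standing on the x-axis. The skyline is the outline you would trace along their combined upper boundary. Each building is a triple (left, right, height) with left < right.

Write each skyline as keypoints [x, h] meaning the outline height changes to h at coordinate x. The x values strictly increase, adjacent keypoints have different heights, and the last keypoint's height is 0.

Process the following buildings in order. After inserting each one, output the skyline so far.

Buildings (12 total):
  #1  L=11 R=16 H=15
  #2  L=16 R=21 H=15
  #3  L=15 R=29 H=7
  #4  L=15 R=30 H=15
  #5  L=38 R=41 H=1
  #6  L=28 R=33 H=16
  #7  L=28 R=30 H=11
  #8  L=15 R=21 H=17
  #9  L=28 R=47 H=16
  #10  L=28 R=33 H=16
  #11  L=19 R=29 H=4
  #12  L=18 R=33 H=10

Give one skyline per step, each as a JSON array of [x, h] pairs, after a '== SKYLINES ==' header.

== SKYLINES ==
[[11,15],[16,0]]
[[11,15],[21,0]]
[[11,15],[21,7],[29,0]]
[[11,15],[30,0]]
[[11,15],[30,0],[38,1],[41,0]]
[[11,15],[28,16],[33,0],[38,1],[41,0]]
[[11,15],[28,16],[33,0],[38,1],[41,0]]
[[11,15],[15,17],[21,15],[28,16],[33,0],[38,1],[41,0]]
[[11,15],[15,17],[21,15],[28,16],[47,0]]
[[11,15],[15,17],[21,15],[28,16],[47,0]]
[[11,15],[15,17],[21,15],[28,16],[47,0]]
[[11,15],[15,17],[21,15],[28,16],[47,0]]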